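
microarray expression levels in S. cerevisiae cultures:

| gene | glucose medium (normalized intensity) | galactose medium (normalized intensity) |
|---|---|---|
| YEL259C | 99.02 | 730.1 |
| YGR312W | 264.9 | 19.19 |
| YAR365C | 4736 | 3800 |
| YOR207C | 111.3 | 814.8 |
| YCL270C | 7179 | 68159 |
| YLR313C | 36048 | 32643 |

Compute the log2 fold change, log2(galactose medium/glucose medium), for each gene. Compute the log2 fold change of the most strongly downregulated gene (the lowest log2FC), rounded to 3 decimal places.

log2(730.1/99.02) = 2.882  (YEL259C)
log2(19.19/264.9) = -3.787  (YGR312W)
log2(3800/4736) = -0.318  (YAR365C)
log2(814.8/111.3) = 2.872  (YOR207C)
log2(68159/7179) = 3.247  (YCL270C)
log2(32643/36048) = -0.143  (YLR313C)
YGR312W is most strongly downregulated.

-3.787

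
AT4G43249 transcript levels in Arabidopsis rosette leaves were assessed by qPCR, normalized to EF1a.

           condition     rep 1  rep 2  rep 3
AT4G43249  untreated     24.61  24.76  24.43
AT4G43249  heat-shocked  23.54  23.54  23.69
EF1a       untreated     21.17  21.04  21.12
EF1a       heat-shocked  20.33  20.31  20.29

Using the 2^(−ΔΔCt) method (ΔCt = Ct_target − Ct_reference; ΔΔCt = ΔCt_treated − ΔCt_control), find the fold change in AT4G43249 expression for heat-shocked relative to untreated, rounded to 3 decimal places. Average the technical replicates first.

1.157

Mean Ct: AT4G43249 untreated 24.600; AT4G43249 heat-shocked 23.590; EF1a untreated 21.110; EF1a heat-shocked 20.310
ΔCt(untreated) = 24.600 − 21.110 = 3.490
ΔCt(heat-shocked) = 23.590 − 20.310 = 3.280
ΔΔCt = 3.280 − 3.490 = -0.210
Fold change = 2^(−(-0.210)) = 2^0.210 = 1.1567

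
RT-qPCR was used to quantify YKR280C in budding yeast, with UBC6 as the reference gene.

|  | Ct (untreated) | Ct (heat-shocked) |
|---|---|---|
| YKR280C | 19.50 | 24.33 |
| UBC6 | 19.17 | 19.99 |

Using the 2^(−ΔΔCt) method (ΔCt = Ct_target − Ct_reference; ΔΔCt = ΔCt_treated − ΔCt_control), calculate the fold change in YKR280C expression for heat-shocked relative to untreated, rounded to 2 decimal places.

ΔCt(untreated) = 19.500 − 19.170 = 0.330
ΔCt(heat-shocked) = 24.330 − 19.990 = 4.340
ΔΔCt = 4.340 − 0.330 = 4.010
Fold change = 2^(−4.010) = 0.062

0.06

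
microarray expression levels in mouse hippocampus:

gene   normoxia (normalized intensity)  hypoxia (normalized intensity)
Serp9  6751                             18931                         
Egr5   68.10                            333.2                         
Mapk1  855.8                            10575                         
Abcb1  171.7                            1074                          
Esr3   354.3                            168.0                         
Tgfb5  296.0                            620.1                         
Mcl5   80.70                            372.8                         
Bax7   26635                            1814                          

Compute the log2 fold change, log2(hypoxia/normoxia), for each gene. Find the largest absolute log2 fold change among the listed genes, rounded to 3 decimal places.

3.876

log2(18931/6751) = 1.488  (Serp9)
log2(333.2/68.10) = 2.291  (Egr5)
log2(10575/855.8) = 3.627  (Mapk1)
log2(1074/171.7) = 2.645  (Abcb1)
log2(168.0/354.3) = -1.077  (Esr3)
log2(620.1/296.0) = 1.067  (Tgfb5)
log2(372.8/80.70) = 2.208  (Mcl5)
log2(1814/26635) = -3.876  (Bax7)
The largest magnitude belongs to Bax7.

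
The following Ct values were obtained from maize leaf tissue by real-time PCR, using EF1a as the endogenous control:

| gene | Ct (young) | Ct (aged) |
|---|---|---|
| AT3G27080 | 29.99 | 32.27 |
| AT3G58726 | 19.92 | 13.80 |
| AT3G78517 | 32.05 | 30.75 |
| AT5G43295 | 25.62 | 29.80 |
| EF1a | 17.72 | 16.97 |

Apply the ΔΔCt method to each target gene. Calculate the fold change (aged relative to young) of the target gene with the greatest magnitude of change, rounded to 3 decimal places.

41.355

AT3G27080: ΔΔCt = (32.27−16.97) − (29.99−17.72) = 15.30 − 12.27 = 3.03; fold change = 2^-3.03 = 0.122
AT3G58726: ΔΔCt = (13.80−16.97) − (19.92−17.72) = -3.17 − 2.20 = -5.37; fold change = 2^5.37 = 41.355
AT3G78517: ΔΔCt = (30.75−16.97) − (32.05−17.72) = 13.78 − 14.33 = -0.55; fold change = 2^0.55 = 1.464
AT5G43295: ΔΔCt = (29.80−16.97) − (25.62−17.72) = 12.83 − 7.90 = 4.93; fold change = 2^-4.93 = 0.033
AT3G58726 has the largest |ΔΔCt| = 5.37.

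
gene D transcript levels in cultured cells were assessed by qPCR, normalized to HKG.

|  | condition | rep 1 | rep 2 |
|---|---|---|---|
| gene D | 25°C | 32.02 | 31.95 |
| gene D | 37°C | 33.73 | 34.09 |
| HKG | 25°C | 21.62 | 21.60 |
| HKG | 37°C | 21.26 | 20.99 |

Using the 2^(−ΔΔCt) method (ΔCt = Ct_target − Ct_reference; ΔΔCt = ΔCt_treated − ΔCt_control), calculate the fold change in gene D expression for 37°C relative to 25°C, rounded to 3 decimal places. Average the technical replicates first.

0.188

Mean Ct: gene D 25°C 31.985; gene D 37°C 33.910; HKG 25°C 21.610; HKG 37°C 21.125
ΔCt(25°C) = 31.985 − 21.610 = 10.375
ΔCt(37°C) = 33.910 − 21.125 = 12.785
ΔΔCt = 12.785 − 10.375 = 2.410
Fold change = 2^(−2.410) = 0.1882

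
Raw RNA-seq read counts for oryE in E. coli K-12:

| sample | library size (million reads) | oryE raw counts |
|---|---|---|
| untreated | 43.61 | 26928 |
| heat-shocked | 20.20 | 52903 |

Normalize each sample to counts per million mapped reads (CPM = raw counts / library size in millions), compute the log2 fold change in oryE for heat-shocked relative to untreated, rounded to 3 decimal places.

CPM(untreated) = 26928 / 43.61 = 617.4731
CPM(heat-shocked) = 52903 / 20.20 = 2618.9604
Fold change = 2618.9604 / 617.4731 = 4.24142
log2(4.24142) = 2.0845

2.085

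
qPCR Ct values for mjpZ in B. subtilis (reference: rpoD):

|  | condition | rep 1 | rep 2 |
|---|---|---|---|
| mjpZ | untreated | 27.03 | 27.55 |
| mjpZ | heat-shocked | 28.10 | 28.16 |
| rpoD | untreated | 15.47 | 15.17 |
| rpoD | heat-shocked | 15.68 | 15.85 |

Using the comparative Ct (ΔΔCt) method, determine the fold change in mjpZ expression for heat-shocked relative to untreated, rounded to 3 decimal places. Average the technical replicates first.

Mean Ct: mjpZ untreated 27.290; mjpZ heat-shocked 28.130; rpoD untreated 15.320; rpoD heat-shocked 15.765
ΔCt(untreated) = 27.290 − 15.320 = 11.970
ΔCt(heat-shocked) = 28.130 − 15.765 = 12.365
ΔΔCt = 12.365 − 11.970 = 0.395
Fold change = 2^(−0.395) = 0.7605

0.760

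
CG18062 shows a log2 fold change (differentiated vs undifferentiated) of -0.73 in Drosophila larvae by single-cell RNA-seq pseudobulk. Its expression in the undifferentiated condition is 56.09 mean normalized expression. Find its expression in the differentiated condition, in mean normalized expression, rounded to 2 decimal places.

Fold change = 2^(-0.73) = 0.6029
differentiated expression = 56.09 × 0.6029 = 33.82

33.82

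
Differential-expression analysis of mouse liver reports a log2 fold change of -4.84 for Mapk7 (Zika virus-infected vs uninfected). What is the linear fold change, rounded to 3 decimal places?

0.035

Fold change = 2^(-4.84) = 0.0349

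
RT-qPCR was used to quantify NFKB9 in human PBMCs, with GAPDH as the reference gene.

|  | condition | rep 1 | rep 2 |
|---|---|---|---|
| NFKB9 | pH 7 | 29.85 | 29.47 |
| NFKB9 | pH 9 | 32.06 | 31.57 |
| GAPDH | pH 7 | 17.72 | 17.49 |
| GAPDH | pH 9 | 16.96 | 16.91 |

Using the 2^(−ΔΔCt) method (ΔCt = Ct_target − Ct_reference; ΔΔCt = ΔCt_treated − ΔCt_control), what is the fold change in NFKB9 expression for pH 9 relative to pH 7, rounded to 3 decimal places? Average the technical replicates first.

Mean Ct: NFKB9 pH 7 29.660; NFKB9 pH 9 31.815; GAPDH pH 7 17.605; GAPDH pH 9 16.935
ΔCt(pH 7) = 29.660 − 17.605 = 12.055
ΔCt(pH 9) = 31.815 − 16.935 = 14.880
ΔΔCt = 14.880 − 12.055 = 2.825
Fold change = 2^(−2.825) = 0.1411

0.141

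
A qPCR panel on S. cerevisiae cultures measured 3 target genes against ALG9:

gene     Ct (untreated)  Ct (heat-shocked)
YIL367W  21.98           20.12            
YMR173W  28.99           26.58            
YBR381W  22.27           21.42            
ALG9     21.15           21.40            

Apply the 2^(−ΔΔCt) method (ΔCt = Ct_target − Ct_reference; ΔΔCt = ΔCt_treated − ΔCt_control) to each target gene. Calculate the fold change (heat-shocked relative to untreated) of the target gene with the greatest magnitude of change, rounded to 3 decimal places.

6.320

YIL367W: ΔΔCt = (20.12−21.40) − (21.98−21.15) = -1.28 − 0.83 = -2.11; fold change = 2^2.11 = 4.317
YMR173W: ΔΔCt = (26.58−21.40) − (28.99−21.15) = 5.18 − 7.84 = -2.66; fold change = 2^2.66 = 6.320
YBR381W: ΔΔCt = (21.42−21.40) − (22.27−21.15) = 0.02 − 1.12 = -1.10; fold change = 2^1.10 = 2.144
YMR173W has the largest |ΔΔCt| = 2.66.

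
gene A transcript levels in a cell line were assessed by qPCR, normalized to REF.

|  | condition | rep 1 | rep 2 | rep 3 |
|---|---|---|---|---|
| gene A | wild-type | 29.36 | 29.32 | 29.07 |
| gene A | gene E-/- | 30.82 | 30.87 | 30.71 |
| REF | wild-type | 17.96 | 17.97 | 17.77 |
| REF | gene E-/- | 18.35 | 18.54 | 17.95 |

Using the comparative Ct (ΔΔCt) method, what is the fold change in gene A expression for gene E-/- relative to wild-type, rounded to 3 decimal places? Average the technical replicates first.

0.444

Mean Ct: gene A wild-type 29.250; gene A gene E-/- 30.800; REF wild-type 17.900; REF gene E-/- 18.280
ΔCt(wild-type) = 29.250 − 17.900 = 11.350
ΔCt(gene E-/-) = 30.800 − 18.280 = 12.520
ΔΔCt = 12.520 − 11.350 = 1.170
Fold change = 2^(−1.170) = 0.4444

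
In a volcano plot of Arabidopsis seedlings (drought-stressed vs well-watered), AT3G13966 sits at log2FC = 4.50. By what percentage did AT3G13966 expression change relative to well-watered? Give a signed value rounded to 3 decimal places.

Fold change = 2^(4.50) = 22.6274
Percent change = (FC − 1) × 100% = (22.6274 − 1) × 100 = 2162.742%

2162.742%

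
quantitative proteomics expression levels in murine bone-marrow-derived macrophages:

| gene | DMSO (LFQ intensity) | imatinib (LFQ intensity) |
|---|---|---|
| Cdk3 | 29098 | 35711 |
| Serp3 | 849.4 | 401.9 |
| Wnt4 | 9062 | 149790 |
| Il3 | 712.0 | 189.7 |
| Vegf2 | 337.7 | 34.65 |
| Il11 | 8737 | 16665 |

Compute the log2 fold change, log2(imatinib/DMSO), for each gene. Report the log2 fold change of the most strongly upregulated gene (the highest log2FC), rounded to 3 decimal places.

4.047

log2(35711/29098) = 0.295  (Cdk3)
log2(401.9/849.4) = -1.080  (Serp3)
log2(149790/9062) = 4.047  (Wnt4)
log2(189.7/712.0) = -1.908  (Il3)
log2(34.65/337.7) = -3.285  (Vegf2)
log2(16665/8737) = 0.932  (Il11)
Wnt4 is most strongly upregulated.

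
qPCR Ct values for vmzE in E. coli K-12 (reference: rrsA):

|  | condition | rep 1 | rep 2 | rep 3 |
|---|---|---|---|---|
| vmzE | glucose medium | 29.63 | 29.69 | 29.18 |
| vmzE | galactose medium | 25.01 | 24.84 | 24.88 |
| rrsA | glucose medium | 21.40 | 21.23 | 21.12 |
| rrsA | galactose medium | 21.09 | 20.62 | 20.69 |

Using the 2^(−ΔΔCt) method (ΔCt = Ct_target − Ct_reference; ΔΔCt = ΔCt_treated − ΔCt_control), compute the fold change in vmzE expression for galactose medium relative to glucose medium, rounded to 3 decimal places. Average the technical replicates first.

17.630

Mean Ct: vmzE glucose medium 29.500; vmzE galactose medium 24.910; rrsA glucose medium 21.250; rrsA galactose medium 20.800
ΔCt(glucose medium) = 29.500 − 21.250 = 8.250
ΔCt(galactose medium) = 24.910 − 20.800 = 4.110
ΔΔCt = 4.110 − 8.250 = -4.140
Fold change = 2^(−(-4.140)) = 2^4.140 = 17.6305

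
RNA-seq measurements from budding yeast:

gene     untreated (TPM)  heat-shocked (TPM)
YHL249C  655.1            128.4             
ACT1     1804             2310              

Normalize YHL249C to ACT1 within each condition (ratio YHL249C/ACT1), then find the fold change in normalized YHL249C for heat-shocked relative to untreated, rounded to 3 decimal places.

YHL249C/ACT1 (untreated) = 655.1 / 1804 = 0.36314
YHL249C/ACT1 (heat-shocked) = 128.4 / 2310 = 0.055584
Fold change = 0.055584 / 0.36314 = 0.1531

0.153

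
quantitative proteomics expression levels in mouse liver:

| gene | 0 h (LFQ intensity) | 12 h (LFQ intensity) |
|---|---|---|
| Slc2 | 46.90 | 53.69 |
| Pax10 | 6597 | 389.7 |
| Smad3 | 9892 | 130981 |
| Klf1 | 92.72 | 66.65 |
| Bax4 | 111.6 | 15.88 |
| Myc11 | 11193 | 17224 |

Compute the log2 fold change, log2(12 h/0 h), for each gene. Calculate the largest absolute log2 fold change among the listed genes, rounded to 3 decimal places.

log2(53.69/46.90) = 0.195  (Slc2)
log2(389.7/6597) = -4.081  (Pax10)
log2(130981/9892) = 3.727  (Smad3)
log2(66.65/92.72) = -0.476  (Klf1)
log2(15.88/111.6) = -2.813  (Bax4)
log2(17224/11193) = 0.622  (Myc11)
The largest magnitude belongs to Pax10.

4.081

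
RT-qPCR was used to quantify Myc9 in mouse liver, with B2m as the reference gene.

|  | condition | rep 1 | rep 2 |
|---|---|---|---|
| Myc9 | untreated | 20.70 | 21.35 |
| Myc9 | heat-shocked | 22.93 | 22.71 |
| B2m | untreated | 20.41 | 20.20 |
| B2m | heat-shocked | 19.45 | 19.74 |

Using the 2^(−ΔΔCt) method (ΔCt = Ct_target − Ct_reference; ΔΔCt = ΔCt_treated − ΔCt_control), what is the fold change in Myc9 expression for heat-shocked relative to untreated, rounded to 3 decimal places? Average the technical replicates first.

0.176

Mean Ct: Myc9 untreated 21.025; Myc9 heat-shocked 22.820; B2m untreated 20.305; B2m heat-shocked 19.595
ΔCt(untreated) = 21.025 − 20.305 = 0.720
ΔCt(heat-shocked) = 22.820 − 19.595 = 3.225
ΔΔCt = 3.225 − 0.720 = 2.505
Fold change = 2^(−2.505) = 0.1762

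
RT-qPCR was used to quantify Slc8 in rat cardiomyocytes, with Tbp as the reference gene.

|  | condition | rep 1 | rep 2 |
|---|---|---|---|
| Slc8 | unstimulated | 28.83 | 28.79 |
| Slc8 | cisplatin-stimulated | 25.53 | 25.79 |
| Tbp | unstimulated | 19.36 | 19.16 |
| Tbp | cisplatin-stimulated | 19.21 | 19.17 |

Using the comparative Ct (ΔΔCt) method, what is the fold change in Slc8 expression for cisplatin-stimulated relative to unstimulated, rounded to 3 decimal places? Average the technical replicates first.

Mean Ct: Slc8 unstimulated 28.810; Slc8 cisplatin-stimulated 25.660; Tbp unstimulated 19.260; Tbp cisplatin-stimulated 19.190
ΔCt(unstimulated) = 28.810 − 19.260 = 9.550
ΔCt(cisplatin-stimulated) = 25.660 − 19.190 = 6.470
ΔΔCt = 6.470 − 9.550 = -3.080
Fold change = 2^(−(-3.080)) = 2^3.080 = 8.4561

8.456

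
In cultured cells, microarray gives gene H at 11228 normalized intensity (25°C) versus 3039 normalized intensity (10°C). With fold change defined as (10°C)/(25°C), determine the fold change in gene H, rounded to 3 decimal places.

0.271

Fold change = 3039 / 11228 = 0.2707
gene H is downregulated.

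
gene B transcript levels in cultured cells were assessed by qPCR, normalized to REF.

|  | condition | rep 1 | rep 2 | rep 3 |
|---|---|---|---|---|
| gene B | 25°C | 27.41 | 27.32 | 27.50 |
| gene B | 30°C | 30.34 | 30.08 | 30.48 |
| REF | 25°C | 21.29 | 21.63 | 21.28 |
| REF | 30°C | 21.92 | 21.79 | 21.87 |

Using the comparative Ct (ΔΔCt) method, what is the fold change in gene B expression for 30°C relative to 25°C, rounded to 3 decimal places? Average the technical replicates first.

Mean Ct: gene B 25°C 27.410; gene B 30°C 30.300; REF 25°C 21.400; REF 30°C 21.860
ΔCt(25°C) = 27.410 − 21.400 = 6.010
ΔCt(30°C) = 30.300 − 21.860 = 8.440
ΔΔCt = 8.440 − 6.010 = 2.430
Fold change = 2^(−2.430) = 0.1856

0.186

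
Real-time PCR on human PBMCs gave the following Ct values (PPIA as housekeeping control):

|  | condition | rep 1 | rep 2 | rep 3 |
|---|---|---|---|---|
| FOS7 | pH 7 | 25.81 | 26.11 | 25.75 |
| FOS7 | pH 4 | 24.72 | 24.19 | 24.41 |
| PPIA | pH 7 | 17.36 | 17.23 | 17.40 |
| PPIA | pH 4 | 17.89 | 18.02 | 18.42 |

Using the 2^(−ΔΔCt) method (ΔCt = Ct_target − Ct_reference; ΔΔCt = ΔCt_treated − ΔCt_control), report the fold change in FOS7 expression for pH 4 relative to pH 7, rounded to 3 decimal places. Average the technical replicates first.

Mean Ct: FOS7 pH 7 25.890; FOS7 pH 4 24.440; PPIA pH 7 17.330; PPIA pH 4 18.110
ΔCt(pH 7) = 25.890 − 17.330 = 8.560
ΔCt(pH 4) = 24.440 − 18.110 = 6.330
ΔΔCt = 6.330 − 8.560 = -2.230
Fold change = 2^(−(-2.230)) = 2^2.230 = 4.6913

4.691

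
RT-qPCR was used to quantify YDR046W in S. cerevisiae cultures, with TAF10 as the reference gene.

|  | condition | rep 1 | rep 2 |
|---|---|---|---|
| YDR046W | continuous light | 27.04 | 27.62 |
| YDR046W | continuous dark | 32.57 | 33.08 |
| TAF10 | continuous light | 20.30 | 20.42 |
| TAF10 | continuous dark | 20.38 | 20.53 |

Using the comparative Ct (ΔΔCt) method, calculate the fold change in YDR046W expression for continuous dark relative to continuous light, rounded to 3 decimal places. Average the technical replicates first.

Mean Ct: YDR046W continuous light 27.330; YDR046W continuous dark 32.825; TAF10 continuous light 20.360; TAF10 continuous dark 20.455
ΔCt(continuous light) = 27.330 − 20.360 = 6.970
ΔCt(continuous dark) = 32.825 − 20.455 = 12.370
ΔΔCt = 12.370 − 6.970 = 5.400
Fold change = 2^(−5.400) = 0.0237

0.024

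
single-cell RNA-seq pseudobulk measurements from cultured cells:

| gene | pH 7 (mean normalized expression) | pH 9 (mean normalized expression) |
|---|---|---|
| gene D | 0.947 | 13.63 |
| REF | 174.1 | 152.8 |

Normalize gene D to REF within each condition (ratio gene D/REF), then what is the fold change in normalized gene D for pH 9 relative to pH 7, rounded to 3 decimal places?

gene D/REF (pH 7) = 0.947 / 174.1 = 0.0054394
gene D/REF (pH 9) = 13.63 / 152.8 = 0.089202
Fold change = 0.089202 / 0.0054394 = 16.3991

16.399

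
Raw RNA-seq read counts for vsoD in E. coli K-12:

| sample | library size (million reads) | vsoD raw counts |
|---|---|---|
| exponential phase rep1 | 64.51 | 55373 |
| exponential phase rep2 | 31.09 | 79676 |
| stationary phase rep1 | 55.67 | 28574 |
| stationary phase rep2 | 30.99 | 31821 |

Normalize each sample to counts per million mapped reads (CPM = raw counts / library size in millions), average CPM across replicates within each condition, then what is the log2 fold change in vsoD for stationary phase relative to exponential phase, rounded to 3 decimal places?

-1.151

CPM(exponential phase rep1) = 55373 / 64.51 = 858.3630
CPM(exponential phase rep2) = 79676 / 31.09 = 2562.7533
CPM(stationary phase rep1) = 28574 / 55.67 = 513.2747
CPM(stationary phase rep2) = 31821 / 30.99 = 1026.8151
mean CPM(exponential phase) = 1710.5582; mean CPM(stationary phase) = 770.0449
Fold change = 770.0449 / 1710.5582 = 0.45017
log2(0.45017) = -1.1515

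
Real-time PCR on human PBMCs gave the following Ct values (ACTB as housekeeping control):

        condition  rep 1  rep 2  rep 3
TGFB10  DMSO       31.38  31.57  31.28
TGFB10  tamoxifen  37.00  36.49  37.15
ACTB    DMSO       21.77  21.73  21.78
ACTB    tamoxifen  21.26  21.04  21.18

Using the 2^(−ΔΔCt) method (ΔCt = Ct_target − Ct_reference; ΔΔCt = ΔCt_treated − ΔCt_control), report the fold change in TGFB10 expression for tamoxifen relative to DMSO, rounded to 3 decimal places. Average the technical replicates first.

Mean Ct: TGFB10 DMSO 31.410; TGFB10 tamoxifen 36.880; ACTB DMSO 21.760; ACTB tamoxifen 21.160
ΔCt(DMSO) = 31.410 − 21.760 = 9.650
ΔCt(tamoxifen) = 36.880 − 21.160 = 15.720
ΔΔCt = 15.720 − 9.650 = 6.070
Fold change = 2^(−6.070) = 0.0149

0.015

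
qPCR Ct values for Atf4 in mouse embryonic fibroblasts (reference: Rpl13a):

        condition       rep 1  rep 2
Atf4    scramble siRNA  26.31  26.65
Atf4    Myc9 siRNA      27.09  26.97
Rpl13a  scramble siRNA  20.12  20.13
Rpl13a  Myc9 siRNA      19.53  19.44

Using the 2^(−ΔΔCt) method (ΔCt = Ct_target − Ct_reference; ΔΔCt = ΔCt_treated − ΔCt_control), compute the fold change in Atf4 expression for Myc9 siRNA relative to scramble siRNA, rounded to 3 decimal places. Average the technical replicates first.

Mean Ct: Atf4 scramble siRNA 26.480; Atf4 Myc9 siRNA 27.030; Rpl13a scramble siRNA 20.125; Rpl13a Myc9 siRNA 19.485
ΔCt(scramble siRNA) = 26.480 − 20.125 = 6.355
ΔCt(Myc9 siRNA) = 27.030 − 19.485 = 7.545
ΔΔCt = 7.545 − 6.355 = 1.190
Fold change = 2^(−1.190) = 0.4383

0.438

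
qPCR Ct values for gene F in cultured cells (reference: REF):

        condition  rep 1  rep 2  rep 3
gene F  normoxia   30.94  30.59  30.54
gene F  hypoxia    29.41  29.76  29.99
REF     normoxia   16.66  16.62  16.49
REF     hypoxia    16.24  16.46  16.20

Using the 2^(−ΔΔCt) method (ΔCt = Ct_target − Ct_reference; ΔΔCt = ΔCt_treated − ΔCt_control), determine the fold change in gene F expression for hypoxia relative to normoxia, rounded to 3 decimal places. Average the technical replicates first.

Mean Ct: gene F normoxia 30.690; gene F hypoxia 29.720; REF normoxia 16.590; REF hypoxia 16.300
ΔCt(normoxia) = 30.690 − 16.590 = 14.100
ΔCt(hypoxia) = 29.720 − 16.300 = 13.420
ΔΔCt = 13.420 − 14.100 = -0.680
Fold change = 2^(−(-0.680)) = 2^0.680 = 1.6021

1.602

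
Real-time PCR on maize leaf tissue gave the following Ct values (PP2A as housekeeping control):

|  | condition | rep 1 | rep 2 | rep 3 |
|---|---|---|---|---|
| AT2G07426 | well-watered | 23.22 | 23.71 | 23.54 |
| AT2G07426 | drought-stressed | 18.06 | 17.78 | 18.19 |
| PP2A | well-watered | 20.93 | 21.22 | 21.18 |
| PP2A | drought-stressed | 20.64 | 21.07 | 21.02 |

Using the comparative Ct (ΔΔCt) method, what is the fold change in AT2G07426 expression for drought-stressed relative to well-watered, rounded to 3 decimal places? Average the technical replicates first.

38.854

Mean Ct: AT2G07426 well-watered 23.490; AT2G07426 drought-stressed 18.010; PP2A well-watered 21.110; PP2A drought-stressed 20.910
ΔCt(well-watered) = 23.490 − 21.110 = 2.380
ΔCt(drought-stressed) = 18.010 − 20.910 = -2.900
ΔΔCt = -2.900 − 2.380 = -5.280
Fold change = 2^(−(-5.280)) = 2^5.280 = 38.8542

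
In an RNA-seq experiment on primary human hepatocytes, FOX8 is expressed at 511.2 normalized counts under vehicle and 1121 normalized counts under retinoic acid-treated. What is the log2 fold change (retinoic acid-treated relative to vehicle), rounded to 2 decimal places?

1.13

Fold change = 1121 / 511.2 = 2.1929
log2(2.1929) = 1.133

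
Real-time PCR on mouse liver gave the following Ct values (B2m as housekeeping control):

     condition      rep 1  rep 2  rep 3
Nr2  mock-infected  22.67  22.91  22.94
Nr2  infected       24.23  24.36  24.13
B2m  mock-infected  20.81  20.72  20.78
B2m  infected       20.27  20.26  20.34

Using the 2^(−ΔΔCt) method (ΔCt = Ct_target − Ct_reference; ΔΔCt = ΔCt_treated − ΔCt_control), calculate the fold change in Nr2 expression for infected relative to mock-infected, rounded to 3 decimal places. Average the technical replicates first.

0.272

Mean Ct: Nr2 mock-infected 22.840; Nr2 infected 24.240; B2m mock-infected 20.770; B2m infected 20.290
ΔCt(mock-infected) = 22.840 − 20.770 = 2.070
ΔCt(infected) = 24.240 − 20.290 = 3.950
ΔΔCt = 3.950 − 2.070 = 1.880
Fold change = 2^(−1.880) = 0.2717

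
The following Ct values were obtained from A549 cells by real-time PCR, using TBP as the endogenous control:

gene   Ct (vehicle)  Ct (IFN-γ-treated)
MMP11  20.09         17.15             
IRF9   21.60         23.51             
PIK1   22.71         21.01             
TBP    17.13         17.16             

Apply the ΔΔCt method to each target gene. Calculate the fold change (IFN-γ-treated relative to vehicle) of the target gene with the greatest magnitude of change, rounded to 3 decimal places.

MMP11: ΔΔCt = (17.15−17.16) − (20.09−17.13) = -0.01 − 2.96 = -2.97; fold change = 2^2.97 = 7.835
IRF9: ΔΔCt = (23.51−17.16) − (21.60−17.13) = 6.35 − 4.47 = 1.88; fold change = 2^-1.88 = 0.272
PIK1: ΔΔCt = (21.01−17.16) − (22.71−17.13) = 3.85 − 5.58 = -1.73; fold change = 2^1.73 = 3.317
MMP11 has the largest |ΔΔCt| = 2.97.

7.835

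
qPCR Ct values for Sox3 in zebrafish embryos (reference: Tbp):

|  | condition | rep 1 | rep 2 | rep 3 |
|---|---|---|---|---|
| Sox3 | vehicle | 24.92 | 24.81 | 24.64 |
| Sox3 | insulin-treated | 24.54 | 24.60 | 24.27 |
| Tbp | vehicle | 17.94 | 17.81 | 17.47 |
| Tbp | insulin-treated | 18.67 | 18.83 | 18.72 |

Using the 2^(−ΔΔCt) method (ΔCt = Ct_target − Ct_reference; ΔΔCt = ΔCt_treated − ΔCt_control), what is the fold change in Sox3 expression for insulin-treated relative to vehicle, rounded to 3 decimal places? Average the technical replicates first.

2.497

Mean Ct: Sox3 vehicle 24.790; Sox3 insulin-treated 24.470; Tbp vehicle 17.740; Tbp insulin-treated 18.740
ΔCt(vehicle) = 24.790 − 17.740 = 7.050
ΔCt(insulin-treated) = 24.470 − 18.740 = 5.730
ΔΔCt = 5.730 − 7.050 = -1.320
Fold change = 2^(−(-1.320)) = 2^1.320 = 2.4967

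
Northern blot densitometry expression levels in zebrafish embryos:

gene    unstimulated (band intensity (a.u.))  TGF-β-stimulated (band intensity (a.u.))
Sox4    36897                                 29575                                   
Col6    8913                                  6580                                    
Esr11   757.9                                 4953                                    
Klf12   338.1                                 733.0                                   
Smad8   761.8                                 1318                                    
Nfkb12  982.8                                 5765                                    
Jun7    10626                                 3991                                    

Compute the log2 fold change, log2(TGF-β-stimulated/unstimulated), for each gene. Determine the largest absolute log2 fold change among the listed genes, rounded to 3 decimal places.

log2(29575/36897) = -0.319  (Sox4)
log2(6580/8913) = -0.438  (Col6)
log2(4953/757.9) = 2.708  (Esr11)
log2(733.0/338.1) = 1.116  (Klf12)
log2(1318/761.8) = 0.791  (Smad8)
log2(5765/982.8) = 2.552  (Nfkb12)
log2(3991/10626) = -1.413  (Jun7)
The largest magnitude belongs to Esr11.

2.708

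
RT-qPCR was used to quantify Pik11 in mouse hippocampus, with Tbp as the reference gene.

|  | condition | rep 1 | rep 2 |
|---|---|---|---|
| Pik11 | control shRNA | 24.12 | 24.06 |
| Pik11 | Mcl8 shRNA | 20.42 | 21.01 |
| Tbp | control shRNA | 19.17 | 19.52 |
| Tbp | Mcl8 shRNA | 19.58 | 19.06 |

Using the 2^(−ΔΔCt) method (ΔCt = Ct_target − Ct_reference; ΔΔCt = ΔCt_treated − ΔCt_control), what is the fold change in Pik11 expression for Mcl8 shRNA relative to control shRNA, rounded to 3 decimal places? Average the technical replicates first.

Mean Ct: Pik11 control shRNA 24.090; Pik11 Mcl8 shRNA 20.715; Tbp control shRNA 19.345; Tbp Mcl8 shRNA 19.320
ΔCt(control shRNA) = 24.090 − 19.345 = 4.745
ΔCt(Mcl8 shRNA) = 20.715 − 19.320 = 1.395
ΔΔCt = 1.395 − 4.745 = -3.350
Fold change = 2^(−(-3.350)) = 2^3.350 = 10.1965

10.196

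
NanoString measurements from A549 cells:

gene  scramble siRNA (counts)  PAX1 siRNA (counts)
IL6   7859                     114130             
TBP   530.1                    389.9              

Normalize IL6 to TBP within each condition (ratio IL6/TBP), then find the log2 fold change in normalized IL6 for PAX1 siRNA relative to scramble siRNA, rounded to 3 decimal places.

IL6/TBP (scramble siRNA) = 7859 / 530.1 = 14.826
IL6/TBP (PAX1 siRNA) = 114130 / 389.9 = 292.72
Fold change = 292.72 / 14.826 = 19.7441
log2(19.7441) = 4.3033

4.303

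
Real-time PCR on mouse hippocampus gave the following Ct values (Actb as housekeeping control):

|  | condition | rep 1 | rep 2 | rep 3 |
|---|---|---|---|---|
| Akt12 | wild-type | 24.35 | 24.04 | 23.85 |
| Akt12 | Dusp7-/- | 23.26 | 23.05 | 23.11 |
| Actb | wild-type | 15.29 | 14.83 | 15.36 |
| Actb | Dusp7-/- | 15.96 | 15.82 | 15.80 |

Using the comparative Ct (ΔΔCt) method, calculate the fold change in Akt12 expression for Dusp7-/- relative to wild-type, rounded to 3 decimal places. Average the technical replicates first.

Mean Ct: Akt12 wild-type 24.080; Akt12 Dusp7-/- 23.140; Actb wild-type 15.160; Actb Dusp7-/- 15.860
ΔCt(wild-type) = 24.080 − 15.160 = 8.920
ΔCt(Dusp7-/-) = 23.140 − 15.860 = 7.280
ΔΔCt = 7.280 − 8.920 = -1.640
Fold change = 2^(−(-1.640)) = 2^1.640 = 3.1167

3.117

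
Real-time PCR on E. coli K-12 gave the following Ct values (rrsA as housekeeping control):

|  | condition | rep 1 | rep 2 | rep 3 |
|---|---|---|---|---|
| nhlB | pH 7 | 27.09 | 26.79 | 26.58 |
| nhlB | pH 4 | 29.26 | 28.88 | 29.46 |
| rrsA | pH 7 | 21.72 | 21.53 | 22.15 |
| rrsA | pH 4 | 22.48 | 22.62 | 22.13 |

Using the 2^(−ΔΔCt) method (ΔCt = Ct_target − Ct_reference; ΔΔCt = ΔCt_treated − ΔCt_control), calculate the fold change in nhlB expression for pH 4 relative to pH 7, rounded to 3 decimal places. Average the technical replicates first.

0.293

Mean Ct: nhlB pH 7 26.820; nhlB pH 4 29.200; rrsA pH 7 21.800; rrsA pH 4 22.410
ΔCt(pH 7) = 26.820 − 21.800 = 5.020
ΔCt(pH 4) = 29.200 − 22.410 = 6.790
ΔΔCt = 6.790 − 5.020 = 1.770
Fold change = 2^(−1.770) = 0.2932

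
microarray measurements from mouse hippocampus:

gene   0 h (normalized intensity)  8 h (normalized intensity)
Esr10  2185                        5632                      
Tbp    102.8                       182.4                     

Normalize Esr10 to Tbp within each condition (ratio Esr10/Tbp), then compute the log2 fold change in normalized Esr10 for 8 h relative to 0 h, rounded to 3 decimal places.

0.539

Esr10/Tbp (0 h) = 2185 / 102.8 = 21.255
Esr10/Tbp (8 h) = 5632 / 182.4 = 30.877
Fold change = 30.877 / 21.255 = 1.4527
log2(1.4527) = 0.5387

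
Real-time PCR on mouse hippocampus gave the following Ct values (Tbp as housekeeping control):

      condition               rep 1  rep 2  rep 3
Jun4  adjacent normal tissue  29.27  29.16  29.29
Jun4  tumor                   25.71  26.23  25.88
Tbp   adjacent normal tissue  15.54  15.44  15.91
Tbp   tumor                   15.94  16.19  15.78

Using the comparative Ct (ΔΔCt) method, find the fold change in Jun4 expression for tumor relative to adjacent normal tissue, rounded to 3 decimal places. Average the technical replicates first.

Mean Ct: Jun4 adjacent normal tissue 29.240; Jun4 tumor 25.940; Tbp adjacent normal tissue 15.630; Tbp tumor 15.970
ΔCt(adjacent normal tissue) = 29.240 − 15.630 = 13.610
ΔCt(tumor) = 25.940 − 15.970 = 9.970
ΔΔCt = 9.970 − 13.610 = -3.640
Fold change = 2^(−(-3.640)) = 2^3.640 = 12.4666

12.467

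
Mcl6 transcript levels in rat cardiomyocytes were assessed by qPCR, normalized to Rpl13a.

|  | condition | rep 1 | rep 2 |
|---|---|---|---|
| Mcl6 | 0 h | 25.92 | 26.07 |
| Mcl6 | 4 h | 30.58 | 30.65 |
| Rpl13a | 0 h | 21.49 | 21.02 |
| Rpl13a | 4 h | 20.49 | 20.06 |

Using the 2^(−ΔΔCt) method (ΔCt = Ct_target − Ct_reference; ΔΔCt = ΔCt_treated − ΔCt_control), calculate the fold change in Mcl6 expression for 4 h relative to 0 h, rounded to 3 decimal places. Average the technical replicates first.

Mean Ct: Mcl6 0 h 25.995; Mcl6 4 h 30.615; Rpl13a 0 h 21.255; Rpl13a 4 h 20.275
ΔCt(0 h) = 25.995 − 21.255 = 4.740
ΔCt(4 h) = 30.615 − 20.275 = 10.340
ΔΔCt = 10.340 − 4.740 = 5.600
Fold change = 2^(−5.600) = 0.0206

0.021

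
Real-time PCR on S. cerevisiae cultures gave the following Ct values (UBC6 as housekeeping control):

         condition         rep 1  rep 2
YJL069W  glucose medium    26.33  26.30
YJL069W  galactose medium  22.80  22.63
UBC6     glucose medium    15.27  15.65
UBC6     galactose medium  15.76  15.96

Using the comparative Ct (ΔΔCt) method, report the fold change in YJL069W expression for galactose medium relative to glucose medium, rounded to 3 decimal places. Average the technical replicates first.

Mean Ct: YJL069W glucose medium 26.315; YJL069W galactose medium 22.715; UBC6 glucose medium 15.460; UBC6 galactose medium 15.860
ΔCt(glucose medium) = 26.315 − 15.460 = 10.855
ΔCt(galactose medium) = 22.715 − 15.860 = 6.855
ΔΔCt = 6.855 − 10.855 = -4.000
Fold change = 2^(−(-4.000)) = 2^4.000 = 16.0000

16.000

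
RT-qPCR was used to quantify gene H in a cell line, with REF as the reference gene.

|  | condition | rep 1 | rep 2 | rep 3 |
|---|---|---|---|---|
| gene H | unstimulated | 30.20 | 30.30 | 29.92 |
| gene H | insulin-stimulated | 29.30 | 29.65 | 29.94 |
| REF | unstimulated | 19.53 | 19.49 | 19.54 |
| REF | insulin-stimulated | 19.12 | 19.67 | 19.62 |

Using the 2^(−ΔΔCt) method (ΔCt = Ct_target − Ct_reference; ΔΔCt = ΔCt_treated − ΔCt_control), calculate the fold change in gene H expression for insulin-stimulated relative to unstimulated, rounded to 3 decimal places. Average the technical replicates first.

Mean Ct: gene H unstimulated 30.140; gene H insulin-stimulated 29.630; REF unstimulated 19.520; REF insulin-stimulated 19.470
ΔCt(unstimulated) = 30.140 − 19.520 = 10.620
ΔCt(insulin-stimulated) = 29.630 − 19.470 = 10.160
ΔΔCt = 10.160 − 10.620 = -0.460
Fold change = 2^(−(-0.460)) = 2^0.460 = 1.3755

1.376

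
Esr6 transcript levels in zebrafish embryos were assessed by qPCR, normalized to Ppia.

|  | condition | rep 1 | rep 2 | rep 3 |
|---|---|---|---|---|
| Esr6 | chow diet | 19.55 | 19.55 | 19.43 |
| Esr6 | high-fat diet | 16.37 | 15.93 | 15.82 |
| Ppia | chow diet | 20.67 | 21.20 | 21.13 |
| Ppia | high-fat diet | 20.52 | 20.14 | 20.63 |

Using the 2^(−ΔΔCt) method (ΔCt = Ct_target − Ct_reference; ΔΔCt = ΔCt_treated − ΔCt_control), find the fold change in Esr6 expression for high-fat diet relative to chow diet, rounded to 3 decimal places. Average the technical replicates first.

7.464

Mean Ct: Esr6 chow diet 19.510; Esr6 high-fat diet 16.040; Ppia chow diet 21.000; Ppia high-fat diet 20.430
ΔCt(chow diet) = 19.510 − 21.000 = -1.490
ΔCt(high-fat diet) = 16.040 − 20.430 = -4.390
ΔΔCt = -4.390 − (-1.490) = -2.900
Fold change = 2^(−(-2.900)) = 2^2.900 = 7.4643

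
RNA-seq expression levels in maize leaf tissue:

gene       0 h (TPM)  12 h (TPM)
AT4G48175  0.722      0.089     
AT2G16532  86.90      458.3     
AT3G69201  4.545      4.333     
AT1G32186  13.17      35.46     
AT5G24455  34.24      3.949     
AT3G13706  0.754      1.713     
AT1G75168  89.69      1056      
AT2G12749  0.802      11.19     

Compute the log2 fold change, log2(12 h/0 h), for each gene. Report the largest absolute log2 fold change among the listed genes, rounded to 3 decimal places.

3.802

log2(0.089/0.722) = -3.020  (AT4G48175)
log2(458.3/86.90) = 2.399  (AT2G16532)
log2(4.333/4.545) = -0.069  (AT3G69201)
log2(35.46/13.17) = 1.429  (AT1G32186)
log2(3.949/34.24) = -3.116  (AT5G24455)
log2(1.713/0.754) = 1.184  (AT3G13706)
log2(1056/89.69) = 3.558  (AT1G75168)
log2(11.19/0.802) = 3.802  (AT2G12749)
The largest magnitude belongs to AT2G12749.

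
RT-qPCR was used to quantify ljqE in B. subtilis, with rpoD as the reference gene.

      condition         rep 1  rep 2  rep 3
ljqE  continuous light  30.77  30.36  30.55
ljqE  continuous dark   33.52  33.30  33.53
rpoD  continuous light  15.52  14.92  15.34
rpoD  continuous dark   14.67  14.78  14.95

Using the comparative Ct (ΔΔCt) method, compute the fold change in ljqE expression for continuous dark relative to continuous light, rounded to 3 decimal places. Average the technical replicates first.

Mean Ct: ljqE continuous light 30.560; ljqE continuous dark 33.450; rpoD continuous light 15.260; rpoD continuous dark 14.800
ΔCt(continuous light) = 30.560 − 15.260 = 15.300
ΔCt(continuous dark) = 33.450 − 14.800 = 18.650
ΔΔCt = 18.650 − 15.300 = 3.350
Fold change = 2^(−3.350) = 0.0981

0.098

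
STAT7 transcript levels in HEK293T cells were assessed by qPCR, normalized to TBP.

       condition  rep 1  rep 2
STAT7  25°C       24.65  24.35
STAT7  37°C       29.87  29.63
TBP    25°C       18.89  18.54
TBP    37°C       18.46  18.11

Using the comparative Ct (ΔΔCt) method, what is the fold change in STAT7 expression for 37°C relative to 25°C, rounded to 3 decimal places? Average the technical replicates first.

Mean Ct: STAT7 25°C 24.500; STAT7 37°C 29.750; TBP 25°C 18.715; TBP 37°C 18.285
ΔCt(25°C) = 24.500 − 18.715 = 5.785
ΔCt(37°C) = 29.750 − 18.285 = 11.465
ΔΔCt = 11.465 − 5.785 = 5.680
Fold change = 2^(−5.680) = 0.0195

0.020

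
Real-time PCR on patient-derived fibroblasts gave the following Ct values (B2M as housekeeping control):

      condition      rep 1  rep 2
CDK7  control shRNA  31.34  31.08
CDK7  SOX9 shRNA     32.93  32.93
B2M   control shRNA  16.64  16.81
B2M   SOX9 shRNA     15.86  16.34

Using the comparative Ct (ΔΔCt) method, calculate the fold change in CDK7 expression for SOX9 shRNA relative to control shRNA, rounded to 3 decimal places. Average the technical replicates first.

0.197

Mean Ct: CDK7 control shRNA 31.210; CDK7 SOX9 shRNA 32.930; B2M control shRNA 16.725; B2M SOX9 shRNA 16.100
ΔCt(control shRNA) = 31.210 − 16.725 = 14.485
ΔCt(SOX9 shRNA) = 32.930 − 16.100 = 16.830
ΔΔCt = 16.830 − 14.485 = 2.345
Fold change = 2^(−2.345) = 0.1968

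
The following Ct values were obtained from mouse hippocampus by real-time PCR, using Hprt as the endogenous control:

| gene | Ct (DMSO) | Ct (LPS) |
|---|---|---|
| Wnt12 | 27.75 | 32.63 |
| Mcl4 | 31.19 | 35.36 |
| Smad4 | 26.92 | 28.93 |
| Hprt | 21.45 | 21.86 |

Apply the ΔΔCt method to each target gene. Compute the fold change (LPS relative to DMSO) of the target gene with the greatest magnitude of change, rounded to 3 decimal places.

0.045

Wnt12: ΔΔCt = (32.63−21.86) − (27.75−21.45) = 10.77 − 6.30 = 4.47; fold change = 2^-4.47 = 0.045
Mcl4: ΔΔCt = (35.36−21.86) − (31.19−21.45) = 13.50 − 9.74 = 3.76; fold change = 2^-3.76 = 0.074
Smad4: ΔΔCt = (28.93−21.86) − (26.92−21.45) = 7.07 − 5.47 = 1.60; fold change = 2^-1.60 = 0.330
Wnt12 has the largest |ΔΔCt| = 4.47.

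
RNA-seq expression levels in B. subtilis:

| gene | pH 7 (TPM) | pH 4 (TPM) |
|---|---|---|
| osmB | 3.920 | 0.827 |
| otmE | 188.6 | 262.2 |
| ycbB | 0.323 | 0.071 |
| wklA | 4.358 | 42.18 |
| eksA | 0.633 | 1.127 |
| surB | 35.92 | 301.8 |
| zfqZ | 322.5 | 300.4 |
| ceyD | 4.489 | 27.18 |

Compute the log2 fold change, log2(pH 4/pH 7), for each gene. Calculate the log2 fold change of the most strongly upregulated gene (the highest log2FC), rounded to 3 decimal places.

3.275

log2(0.827/3.920) = -2.245  (osmB)
log2(262.2/188.6) = 0.475  (otmE)
log2(0.071/0.323) = -2.186  (ycbB)
log2(42.18/4.358) = 3.275  (wklA)
log2(1.127/0.633) = 0.832  (eksA)
log2(301.8/35.92) = 3.071  (surB)
log2(300.4/322.5) = -0.102  (zfqZ)
log2(27.18/4.489) = 2.598  (ceyD)
wklA is most strongly upregulated.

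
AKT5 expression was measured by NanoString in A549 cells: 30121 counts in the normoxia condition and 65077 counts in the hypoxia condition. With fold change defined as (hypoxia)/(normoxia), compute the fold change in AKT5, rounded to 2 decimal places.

2.16

Fold change = 65077 / 30121 = 2.161
AKT5 is upregulated.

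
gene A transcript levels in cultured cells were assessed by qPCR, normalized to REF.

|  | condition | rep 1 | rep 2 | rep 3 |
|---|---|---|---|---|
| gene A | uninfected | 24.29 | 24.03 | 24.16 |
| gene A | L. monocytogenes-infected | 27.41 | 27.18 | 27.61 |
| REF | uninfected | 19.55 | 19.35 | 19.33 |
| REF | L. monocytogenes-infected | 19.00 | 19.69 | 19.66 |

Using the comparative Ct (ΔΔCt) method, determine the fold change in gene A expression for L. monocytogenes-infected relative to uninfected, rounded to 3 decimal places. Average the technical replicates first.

0.109

Mean Ct: gene A uninfected 24.160; gene A L. monocytogenes-infected 27.400; REF uninfected 19.410; REF L. monocytogenes-infected 19.450
ΔCt(uninfected) = 24.160 − 19.410 = 4.750
ΔCt(L. monocytogenes-infected) = 27.400 − 19.450 = 7.950
ΔΔCt = 7.950 − 4.750 = 3.200
Fold change = 2^(−3.200) = 0.1088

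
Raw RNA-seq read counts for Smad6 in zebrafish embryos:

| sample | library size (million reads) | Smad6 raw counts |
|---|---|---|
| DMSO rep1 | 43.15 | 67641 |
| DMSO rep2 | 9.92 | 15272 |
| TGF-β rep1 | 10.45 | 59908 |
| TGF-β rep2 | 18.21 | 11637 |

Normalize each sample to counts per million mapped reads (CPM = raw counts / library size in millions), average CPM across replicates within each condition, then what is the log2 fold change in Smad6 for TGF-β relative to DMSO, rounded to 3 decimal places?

1.036

CPM(DMSO rep1) = 67641 / 43.15 = 1567.5782
CPM(DMSO rep2) = 15272 / 9.92 = 1539.5161
CPM(TGF-β rep1) = 59908 / 10.45 = 5732.8230
CPM(TGF-β rep2) = 11637 / 18.21 = 639.0445
mean CPM(DMSO) = 1553.5472; mean CPM(TGF-β) = 3185.9337
Fold change = 3185.9337 / 1553.5472 = 2.05075
log2(2.05075) = 1.0362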